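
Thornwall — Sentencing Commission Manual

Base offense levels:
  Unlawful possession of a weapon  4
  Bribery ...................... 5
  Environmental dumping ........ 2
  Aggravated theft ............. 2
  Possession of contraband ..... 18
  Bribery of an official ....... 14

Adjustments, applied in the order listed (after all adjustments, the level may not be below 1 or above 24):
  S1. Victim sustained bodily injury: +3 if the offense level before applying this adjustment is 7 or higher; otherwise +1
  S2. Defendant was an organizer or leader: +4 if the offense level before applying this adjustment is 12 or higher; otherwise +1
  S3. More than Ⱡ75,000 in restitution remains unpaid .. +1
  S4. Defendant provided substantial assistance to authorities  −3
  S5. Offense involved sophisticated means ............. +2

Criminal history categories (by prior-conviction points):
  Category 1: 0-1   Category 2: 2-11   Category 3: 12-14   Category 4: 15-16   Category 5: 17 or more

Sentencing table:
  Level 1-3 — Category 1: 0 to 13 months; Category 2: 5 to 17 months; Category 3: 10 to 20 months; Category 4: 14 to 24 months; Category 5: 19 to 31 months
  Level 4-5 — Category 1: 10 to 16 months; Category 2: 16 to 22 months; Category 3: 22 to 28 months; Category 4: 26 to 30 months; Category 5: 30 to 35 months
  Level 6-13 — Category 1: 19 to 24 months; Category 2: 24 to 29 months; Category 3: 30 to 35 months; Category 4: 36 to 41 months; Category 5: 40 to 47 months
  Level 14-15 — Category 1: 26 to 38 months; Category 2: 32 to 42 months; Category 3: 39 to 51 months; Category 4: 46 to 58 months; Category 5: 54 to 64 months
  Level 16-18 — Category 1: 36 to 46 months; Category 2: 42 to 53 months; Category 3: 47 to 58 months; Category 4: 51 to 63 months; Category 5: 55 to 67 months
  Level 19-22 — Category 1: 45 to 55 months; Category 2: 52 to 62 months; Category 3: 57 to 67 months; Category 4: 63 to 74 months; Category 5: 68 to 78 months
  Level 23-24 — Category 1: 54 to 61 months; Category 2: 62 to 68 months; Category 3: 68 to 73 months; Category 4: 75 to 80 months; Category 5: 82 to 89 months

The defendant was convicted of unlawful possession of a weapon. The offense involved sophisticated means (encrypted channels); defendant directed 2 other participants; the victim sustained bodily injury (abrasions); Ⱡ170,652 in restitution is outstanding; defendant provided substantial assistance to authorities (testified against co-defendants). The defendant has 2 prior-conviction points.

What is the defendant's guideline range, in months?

Base offense level for unlawful possession of a weapon: 4.
S1 applies (level before this adjustment is 4 < 7, so +1): 4 + 1 = 5.
S2 applies (level before this adjustment is 5 < 12, so +1): 5 + 1 = 6.
S3 applies: 6 + 1 = 7.
S4 applies: 7 − 3 = 4.
S5 applies: 4 + 2 = 6.
Final offense level: 6.
Criminal history: 2 prior points → Category 2 (2-11).
Level 6 falls in the 6-13 band.
Grid: Level 6-13 × Category 2 = 24-29 months.

24-29 months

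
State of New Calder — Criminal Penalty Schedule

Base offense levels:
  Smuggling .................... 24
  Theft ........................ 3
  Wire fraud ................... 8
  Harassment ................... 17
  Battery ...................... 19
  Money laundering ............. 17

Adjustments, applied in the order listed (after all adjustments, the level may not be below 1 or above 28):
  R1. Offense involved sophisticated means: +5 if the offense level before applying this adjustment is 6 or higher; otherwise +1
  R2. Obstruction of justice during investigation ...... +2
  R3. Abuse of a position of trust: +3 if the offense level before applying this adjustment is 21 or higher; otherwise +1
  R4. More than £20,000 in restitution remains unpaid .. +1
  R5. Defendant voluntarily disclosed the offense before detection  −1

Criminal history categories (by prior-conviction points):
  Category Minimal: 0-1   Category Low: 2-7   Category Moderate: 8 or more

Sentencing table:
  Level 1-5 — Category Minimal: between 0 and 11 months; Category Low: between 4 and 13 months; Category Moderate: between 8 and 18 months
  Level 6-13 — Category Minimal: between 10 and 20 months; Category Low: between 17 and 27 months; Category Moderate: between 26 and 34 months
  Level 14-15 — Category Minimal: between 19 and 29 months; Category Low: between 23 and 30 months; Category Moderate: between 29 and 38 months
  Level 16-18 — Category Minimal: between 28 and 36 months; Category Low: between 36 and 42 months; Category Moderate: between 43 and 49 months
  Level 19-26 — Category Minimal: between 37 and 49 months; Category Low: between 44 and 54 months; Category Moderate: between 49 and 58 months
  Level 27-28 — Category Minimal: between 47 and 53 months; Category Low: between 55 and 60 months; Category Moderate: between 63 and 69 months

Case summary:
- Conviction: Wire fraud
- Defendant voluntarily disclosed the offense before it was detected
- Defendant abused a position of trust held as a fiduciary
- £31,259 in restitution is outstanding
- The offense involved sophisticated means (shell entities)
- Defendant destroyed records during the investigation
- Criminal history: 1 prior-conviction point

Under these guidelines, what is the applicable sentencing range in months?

Base offense level for wire fraud: 8.
R1 applies (level before this adjustment is 8 ≥ 6, so +5): 8 + 5 = 13.
R2 applies: 13 + 2 = 15.
R3 applies (level before this adjustment is 15 < 21, so +1): 15 + 1 = 16.
R4 applies: 16 + 1 = 17.
R5 applies: 17 − 1 = 16.
Final offense level: 16.
Criminal history: 1 prior point → Category Minimal (0-1).
Level 16 falls in the 16-18 band.
Grid: Level 16-18 × Category Minimal = 28-36 months.

28-36 months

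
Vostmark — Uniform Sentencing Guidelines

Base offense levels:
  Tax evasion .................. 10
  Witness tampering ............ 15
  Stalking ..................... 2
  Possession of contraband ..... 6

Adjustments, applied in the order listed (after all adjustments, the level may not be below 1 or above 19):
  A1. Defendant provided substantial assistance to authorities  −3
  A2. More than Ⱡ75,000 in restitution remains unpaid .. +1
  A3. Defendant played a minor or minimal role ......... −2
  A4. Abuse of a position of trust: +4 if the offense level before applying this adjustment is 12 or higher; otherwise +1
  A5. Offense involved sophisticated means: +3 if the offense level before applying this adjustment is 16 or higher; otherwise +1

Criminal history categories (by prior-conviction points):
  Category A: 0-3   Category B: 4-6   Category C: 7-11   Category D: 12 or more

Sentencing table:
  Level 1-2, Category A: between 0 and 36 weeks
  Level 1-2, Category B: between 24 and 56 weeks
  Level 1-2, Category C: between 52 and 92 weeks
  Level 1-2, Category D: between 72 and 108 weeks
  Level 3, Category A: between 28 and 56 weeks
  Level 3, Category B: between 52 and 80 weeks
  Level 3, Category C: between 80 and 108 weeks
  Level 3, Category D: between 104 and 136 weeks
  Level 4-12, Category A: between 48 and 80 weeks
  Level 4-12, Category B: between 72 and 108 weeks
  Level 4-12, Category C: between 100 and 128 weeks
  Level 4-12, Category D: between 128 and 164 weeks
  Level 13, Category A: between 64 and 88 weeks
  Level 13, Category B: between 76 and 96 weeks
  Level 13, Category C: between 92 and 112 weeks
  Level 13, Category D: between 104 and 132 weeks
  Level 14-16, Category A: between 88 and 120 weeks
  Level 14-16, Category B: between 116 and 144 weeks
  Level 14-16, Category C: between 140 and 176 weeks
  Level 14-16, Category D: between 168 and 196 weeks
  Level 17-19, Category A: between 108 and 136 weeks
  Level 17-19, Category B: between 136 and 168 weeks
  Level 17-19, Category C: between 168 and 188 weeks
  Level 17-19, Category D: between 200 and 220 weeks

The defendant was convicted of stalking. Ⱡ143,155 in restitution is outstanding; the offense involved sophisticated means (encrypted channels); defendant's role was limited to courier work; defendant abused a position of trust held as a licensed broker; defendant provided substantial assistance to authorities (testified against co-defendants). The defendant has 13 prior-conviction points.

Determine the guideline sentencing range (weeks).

72-108 weeks

Base offense level for stalking: 2.
A1 applies: 2 − 3 = -1.
A2 applies: -1 + 1 = 0.
A3 applies: 0 − 2 = -2.
A4 applies (level before this adjustment is -2 < 12, so +1): -2 + 1 = -1.
A5 applies (level before this adjustment is -1 < 16, so +1): -1 + 1 = 0.
Level 0 is below the minimum of 1; floored at 1.
Final offense level: 1.
Criminal history: 13 prior points → Category D (12+).
Level 1 falls in the 1-2 band.
Grid: Level 1-2 × Category D = 72-108 weeks.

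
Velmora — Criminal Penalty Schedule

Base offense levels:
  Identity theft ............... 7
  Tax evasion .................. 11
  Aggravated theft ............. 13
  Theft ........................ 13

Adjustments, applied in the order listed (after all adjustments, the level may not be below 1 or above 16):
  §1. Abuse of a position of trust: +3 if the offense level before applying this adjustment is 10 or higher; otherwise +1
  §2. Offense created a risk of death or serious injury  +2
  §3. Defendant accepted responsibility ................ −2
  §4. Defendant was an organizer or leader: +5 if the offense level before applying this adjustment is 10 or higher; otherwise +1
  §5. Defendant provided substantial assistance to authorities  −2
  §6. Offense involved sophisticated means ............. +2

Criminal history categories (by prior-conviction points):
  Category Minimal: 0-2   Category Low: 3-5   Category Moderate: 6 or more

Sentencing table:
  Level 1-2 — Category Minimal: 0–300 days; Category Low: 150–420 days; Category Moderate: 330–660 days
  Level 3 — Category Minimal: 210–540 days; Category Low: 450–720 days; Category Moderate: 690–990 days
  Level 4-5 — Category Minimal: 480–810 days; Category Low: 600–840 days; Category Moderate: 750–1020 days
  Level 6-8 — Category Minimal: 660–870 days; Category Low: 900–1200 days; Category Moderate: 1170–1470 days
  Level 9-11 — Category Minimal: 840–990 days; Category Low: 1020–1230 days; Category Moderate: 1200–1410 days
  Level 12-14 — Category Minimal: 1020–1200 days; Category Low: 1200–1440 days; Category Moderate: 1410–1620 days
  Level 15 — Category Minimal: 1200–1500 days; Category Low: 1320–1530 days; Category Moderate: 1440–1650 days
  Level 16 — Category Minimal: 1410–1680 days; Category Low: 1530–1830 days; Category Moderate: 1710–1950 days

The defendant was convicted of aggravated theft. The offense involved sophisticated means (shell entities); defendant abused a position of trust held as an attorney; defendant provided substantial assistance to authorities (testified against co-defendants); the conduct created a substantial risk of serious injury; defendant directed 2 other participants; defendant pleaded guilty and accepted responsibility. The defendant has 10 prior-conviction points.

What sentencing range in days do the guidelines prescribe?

Base offense level for aggravated theft: 13.
§1 applies (level before this adjustment is 13 ≥ 10, so +3): 13 + 3 = 16.
§2 applies: 16 + 2 = 18.
§3 applies: 18 − 2 = 16.
§4 applies (level before this adjustment is 16 ≥ 10, so +5): 16 + 5 = 21.
§5 applies: 21 − 2 = 19.
§6 applies: 19 + 2 = 21.
Level 21 exceeds the maximum of 16; capped at 16.
Final offense level: 16.
Criminal history: 10 prior points → Category Moderate (6+).
Level 16 falls in the 16 band.
Grid: Level 16 × Category Moderate = 1710-1950 days.

1710-1950 days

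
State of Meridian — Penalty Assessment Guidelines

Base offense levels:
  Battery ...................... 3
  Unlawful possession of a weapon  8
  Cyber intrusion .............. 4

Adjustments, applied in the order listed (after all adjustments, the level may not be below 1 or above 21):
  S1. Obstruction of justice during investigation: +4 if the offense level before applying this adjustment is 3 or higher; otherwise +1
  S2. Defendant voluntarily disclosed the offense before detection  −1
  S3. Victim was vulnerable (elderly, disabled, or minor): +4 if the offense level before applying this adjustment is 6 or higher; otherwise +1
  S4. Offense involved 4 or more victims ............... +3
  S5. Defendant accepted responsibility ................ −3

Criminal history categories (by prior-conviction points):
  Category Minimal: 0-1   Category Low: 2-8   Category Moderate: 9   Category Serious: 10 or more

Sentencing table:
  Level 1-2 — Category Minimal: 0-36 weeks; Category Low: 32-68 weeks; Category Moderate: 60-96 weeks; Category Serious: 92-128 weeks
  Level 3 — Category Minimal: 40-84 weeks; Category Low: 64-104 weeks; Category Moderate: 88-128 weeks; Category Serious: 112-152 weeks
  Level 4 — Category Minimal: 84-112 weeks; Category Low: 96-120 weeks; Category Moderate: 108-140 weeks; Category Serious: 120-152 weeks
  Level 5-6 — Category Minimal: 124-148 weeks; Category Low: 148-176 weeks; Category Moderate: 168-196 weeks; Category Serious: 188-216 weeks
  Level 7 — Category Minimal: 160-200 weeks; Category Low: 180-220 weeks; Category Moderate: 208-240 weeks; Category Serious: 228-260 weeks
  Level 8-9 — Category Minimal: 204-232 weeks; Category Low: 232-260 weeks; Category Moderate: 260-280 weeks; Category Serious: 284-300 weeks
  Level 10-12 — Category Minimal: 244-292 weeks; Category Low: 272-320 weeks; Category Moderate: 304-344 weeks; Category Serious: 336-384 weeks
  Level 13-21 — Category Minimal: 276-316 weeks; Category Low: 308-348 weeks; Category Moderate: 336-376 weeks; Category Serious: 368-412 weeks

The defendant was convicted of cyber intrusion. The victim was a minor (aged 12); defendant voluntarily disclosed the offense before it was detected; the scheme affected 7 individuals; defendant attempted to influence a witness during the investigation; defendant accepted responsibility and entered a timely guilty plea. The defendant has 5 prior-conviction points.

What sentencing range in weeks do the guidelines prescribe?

Base offense level for cyber intrusion: 4.
S1 applies (level before this adjustment is 4 ≥ 3, so +4): 4 + 4 = 8.
S2 applies: 8 − 1 = 7.
S3 applies (level before this adjustment is 7 ≥ 6, so +4): 7 + 4 = 11.
S4 applies: 11 + 3 = 14.
S5 applies: 14 − 3 = 11.
Final offense level: 11.
Criminal history: 5 prior points → Category Low (2-8).
Level 11 falls in the 10-12 band.
Grid: Level 10-12 × Category Low = 272-320 weeks.

272-320 weeks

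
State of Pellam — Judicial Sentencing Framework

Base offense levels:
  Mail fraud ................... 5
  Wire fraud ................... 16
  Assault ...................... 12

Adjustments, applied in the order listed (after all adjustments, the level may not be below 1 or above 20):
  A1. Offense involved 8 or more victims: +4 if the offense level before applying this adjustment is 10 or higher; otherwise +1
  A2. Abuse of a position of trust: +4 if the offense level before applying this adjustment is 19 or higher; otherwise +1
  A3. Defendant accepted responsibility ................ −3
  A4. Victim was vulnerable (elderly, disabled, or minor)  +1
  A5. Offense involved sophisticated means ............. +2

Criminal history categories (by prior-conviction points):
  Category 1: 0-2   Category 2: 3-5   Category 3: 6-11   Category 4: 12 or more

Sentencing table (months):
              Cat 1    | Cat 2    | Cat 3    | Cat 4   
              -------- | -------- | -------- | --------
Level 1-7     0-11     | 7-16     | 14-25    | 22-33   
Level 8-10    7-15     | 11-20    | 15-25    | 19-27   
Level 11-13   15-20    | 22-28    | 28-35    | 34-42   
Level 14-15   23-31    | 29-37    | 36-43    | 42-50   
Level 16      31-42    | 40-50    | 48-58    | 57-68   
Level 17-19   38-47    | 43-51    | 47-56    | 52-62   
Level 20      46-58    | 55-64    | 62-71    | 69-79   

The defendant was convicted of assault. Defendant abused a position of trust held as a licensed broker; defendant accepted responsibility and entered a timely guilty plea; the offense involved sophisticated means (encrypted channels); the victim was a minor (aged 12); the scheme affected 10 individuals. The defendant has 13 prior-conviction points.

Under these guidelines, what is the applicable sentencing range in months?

Base offense level for assault: 12.
A1 applies (level before this adjustment is 12 ≥ 10, so +4): 12 + 4 = 16.
A2 applies (level before this adjustment is 16 < 19, so +1): 16 + 1 = 17.
A3 applies: 17 − 3 = 14.
A4 applies: 14 + 1 = 15.
A5 applies: 15 + 2 = 17.
Final offense level: 17.
Criminal history: 13 prior points → Category 4 (12+).
Level 17 falls in the 17-19 band.
Grid: Level 17-19 × Category 4 = 52-62 months.

52-62 months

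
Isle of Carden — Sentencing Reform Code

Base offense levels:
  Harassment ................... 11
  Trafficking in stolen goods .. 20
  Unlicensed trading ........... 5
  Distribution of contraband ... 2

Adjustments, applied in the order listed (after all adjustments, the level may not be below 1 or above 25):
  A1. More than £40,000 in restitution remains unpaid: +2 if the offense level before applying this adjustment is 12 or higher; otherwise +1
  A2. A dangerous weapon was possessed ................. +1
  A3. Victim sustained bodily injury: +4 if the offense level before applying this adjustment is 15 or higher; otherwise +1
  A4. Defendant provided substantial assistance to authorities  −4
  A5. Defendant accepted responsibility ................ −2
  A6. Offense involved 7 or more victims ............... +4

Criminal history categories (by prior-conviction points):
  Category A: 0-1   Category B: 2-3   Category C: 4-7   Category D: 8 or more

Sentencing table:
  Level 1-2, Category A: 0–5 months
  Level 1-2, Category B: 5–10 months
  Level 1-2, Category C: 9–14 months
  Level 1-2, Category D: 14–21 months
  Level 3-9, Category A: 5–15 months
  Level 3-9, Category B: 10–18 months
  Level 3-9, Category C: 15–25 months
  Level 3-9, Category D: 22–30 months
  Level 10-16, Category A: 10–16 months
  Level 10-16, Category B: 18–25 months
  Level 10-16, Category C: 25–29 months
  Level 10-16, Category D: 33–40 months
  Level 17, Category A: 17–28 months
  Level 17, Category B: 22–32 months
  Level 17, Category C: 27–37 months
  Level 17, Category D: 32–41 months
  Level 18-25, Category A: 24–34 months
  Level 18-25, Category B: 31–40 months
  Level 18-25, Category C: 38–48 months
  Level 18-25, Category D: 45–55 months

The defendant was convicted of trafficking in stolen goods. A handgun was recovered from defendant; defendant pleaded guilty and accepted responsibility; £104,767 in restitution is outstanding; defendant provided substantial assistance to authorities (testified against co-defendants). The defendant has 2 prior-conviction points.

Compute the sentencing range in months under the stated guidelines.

22-32 months

Base offense level for trafficking in stolen goods: 20.
A1 applies (level before this adjustment is 20 ≥ 12, so +2): 20 + 2 = 22.
A2 applies: 22 + 1 = 23.
A3 does not apply.
A4 applies: 23 − 4 = 19.
A5 applies: 19 − 2 = 17.
Final offense level: 17.
Criminal history: 2 prior points → Category B (2-3).
Level 17 falls in the 17 band.
Grid: Level 17 × Category B = 22-32 months.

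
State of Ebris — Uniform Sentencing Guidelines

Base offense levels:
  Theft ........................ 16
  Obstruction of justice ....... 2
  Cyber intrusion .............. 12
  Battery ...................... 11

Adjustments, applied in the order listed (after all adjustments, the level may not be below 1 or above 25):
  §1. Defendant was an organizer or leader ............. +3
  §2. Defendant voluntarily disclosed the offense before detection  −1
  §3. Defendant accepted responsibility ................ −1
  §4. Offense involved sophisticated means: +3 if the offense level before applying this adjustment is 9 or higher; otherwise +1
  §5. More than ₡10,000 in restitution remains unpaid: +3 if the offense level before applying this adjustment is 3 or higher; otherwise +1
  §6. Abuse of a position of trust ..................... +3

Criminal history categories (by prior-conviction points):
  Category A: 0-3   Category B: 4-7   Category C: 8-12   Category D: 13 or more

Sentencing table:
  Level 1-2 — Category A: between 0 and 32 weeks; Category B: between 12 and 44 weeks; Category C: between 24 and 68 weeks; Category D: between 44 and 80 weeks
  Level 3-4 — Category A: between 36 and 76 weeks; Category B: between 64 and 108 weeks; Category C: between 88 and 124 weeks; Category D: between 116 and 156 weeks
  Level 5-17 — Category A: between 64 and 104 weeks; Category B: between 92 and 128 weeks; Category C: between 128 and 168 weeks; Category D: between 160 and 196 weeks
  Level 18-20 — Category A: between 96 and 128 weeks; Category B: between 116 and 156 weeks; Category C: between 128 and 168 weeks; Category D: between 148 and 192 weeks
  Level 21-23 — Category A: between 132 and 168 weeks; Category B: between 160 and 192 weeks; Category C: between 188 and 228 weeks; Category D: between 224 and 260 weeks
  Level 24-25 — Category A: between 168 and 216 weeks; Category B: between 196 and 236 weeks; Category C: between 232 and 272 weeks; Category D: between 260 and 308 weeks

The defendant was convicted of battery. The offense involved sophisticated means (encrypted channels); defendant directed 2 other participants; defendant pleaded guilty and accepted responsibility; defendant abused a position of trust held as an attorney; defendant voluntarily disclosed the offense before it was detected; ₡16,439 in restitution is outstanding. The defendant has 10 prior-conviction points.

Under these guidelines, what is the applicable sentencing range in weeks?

188-228 weeks

Base offense level for battery: 11.
§1 applies: 11 + 3 = 14.
§2 applies: 14 − 1 = 13.
§3 applies: 13 − 1 = 12.
§4 applies (level before this adjustment is 12 ≥ 9, so +3): 12 + 3 = 15.
§5 applies (level before this adjustment is 15 ≥ 3, so +3): 15 + 3 = 18.
§6 applies: 18 + 3 = 21.
Final offense level: 21.
Criminal history: 10 prior points → Category C (8-12).
Level 21 falls in the 21-23 band.
Grid: Level 21-23 × Category C = 188-228 weeks.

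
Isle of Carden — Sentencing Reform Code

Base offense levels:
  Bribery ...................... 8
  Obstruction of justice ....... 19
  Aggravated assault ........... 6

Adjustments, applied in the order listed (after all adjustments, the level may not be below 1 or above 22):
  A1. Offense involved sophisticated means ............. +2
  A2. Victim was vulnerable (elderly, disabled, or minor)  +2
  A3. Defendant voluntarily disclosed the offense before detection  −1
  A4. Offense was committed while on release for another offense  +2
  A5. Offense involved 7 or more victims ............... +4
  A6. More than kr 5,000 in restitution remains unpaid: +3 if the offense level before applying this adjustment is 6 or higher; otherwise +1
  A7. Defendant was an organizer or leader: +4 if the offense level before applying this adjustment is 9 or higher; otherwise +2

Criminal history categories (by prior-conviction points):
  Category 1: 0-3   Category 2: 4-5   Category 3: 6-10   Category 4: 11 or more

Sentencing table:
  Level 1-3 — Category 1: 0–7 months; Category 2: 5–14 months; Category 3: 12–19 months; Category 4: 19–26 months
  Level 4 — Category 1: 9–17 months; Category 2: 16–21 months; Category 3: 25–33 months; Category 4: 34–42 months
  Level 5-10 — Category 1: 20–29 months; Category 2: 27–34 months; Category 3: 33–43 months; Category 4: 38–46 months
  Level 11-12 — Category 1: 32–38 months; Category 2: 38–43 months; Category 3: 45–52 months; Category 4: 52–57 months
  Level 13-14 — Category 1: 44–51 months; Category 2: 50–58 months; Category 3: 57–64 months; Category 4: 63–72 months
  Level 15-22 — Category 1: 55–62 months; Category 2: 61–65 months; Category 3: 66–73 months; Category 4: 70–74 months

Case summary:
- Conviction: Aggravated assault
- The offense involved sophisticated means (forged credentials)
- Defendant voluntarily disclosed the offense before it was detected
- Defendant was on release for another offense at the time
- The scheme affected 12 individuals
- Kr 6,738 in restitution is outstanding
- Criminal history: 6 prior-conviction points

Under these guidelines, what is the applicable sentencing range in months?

66-73 months

Base offense level for aggravated assault: 6.
A1 applies: 6 + 2 = 8.
A3 applies: 8 − 1 = 7.
A4 applies: 7 + 2 = 9.
A5 applies: 9 + 4 = 13.
A6 applies (level before this adjustment is 13 ≥ 6, so +3): 13 + 3 = 16.
A7 does not apply.
Final offense level: 16.
Criminal history: 6 prior points → Category 3 (6-10).
Level 16 falls in the 15-22 band.
Grid: Level 15-22 × Category 3 = 66-73 months.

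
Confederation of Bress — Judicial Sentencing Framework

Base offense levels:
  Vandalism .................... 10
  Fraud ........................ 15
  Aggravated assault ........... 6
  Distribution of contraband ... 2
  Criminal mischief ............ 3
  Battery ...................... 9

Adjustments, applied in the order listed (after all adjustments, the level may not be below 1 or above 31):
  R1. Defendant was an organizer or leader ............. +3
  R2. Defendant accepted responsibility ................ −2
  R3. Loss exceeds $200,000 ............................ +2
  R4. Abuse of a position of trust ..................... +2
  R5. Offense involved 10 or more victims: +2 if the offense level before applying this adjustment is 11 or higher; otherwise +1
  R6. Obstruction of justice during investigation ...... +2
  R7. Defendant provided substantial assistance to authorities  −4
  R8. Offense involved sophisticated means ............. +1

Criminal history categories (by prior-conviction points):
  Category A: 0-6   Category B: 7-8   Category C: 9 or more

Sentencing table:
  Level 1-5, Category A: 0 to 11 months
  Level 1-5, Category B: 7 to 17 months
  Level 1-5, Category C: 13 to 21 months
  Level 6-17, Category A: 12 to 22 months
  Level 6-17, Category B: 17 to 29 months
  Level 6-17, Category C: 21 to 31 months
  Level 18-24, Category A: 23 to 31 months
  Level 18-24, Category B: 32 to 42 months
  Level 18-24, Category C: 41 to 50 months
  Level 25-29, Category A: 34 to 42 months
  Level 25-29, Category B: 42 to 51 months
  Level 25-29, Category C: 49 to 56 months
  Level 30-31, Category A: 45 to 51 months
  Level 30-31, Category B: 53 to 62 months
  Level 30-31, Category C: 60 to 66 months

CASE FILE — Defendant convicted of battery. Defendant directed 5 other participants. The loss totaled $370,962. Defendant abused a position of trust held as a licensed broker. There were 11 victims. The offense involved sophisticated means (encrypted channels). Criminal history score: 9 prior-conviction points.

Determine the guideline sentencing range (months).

41-50 months

Base offense level for battery: 9.
R1 applies: 9 + 3 = 12.
R2 does not apply.
R3 applies: 12 + 2 = 14.
R4 applies: 14 + 2 = 16.
R5 applies (level before this adjustment is 16 ≥ 11, so +2): 16 + 2 = 18.
R6 does not apply.
R8 applies: 18 + 1 = 19.
Final offense level: 19.
Criminal history: 9 prior points → Category C (9+).
Level 19 falls in the 18-24 band.
Grid: Level 18-24 × Category C = 41-50 months.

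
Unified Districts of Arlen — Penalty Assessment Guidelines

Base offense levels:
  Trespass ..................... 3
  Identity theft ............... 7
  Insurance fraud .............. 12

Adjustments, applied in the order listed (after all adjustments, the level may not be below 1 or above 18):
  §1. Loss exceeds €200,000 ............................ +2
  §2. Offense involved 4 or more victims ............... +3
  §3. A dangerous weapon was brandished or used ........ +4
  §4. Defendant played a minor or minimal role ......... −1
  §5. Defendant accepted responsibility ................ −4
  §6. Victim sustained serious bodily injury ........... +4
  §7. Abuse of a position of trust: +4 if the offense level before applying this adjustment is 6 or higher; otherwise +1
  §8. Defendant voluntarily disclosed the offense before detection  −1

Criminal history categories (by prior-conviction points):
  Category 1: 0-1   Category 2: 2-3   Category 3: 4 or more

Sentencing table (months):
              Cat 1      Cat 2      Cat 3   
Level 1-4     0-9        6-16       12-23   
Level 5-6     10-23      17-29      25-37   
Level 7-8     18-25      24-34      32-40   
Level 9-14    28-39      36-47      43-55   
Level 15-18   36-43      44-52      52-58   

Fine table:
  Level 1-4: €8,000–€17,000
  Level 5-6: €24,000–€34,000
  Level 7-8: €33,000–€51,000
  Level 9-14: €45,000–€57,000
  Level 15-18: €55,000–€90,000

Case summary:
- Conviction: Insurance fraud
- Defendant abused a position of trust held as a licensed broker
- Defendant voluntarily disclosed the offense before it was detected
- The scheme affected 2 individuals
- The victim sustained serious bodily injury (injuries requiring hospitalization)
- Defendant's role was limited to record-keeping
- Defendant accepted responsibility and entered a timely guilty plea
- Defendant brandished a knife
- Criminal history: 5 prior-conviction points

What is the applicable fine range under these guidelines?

€55,000–€90,000

Base offense level for insurance fraud: 12.
§3 applies: 12 + 4 = 16.
§4 applies: 16 − 1 = 15.
§5 applies: 15 − 4 = 11.
§6 applies: 11 + 4 = 15.
§7 applies (level before this adjustment is 15 ≥ 6, so +4): 15 + 4 = 19.
§8 applies: 19 − 1 = 18.
Final offense level: 18.
Level 18 falls in the 15-18 band.
Fine table: Level 15-18 → €55,000–€90,000.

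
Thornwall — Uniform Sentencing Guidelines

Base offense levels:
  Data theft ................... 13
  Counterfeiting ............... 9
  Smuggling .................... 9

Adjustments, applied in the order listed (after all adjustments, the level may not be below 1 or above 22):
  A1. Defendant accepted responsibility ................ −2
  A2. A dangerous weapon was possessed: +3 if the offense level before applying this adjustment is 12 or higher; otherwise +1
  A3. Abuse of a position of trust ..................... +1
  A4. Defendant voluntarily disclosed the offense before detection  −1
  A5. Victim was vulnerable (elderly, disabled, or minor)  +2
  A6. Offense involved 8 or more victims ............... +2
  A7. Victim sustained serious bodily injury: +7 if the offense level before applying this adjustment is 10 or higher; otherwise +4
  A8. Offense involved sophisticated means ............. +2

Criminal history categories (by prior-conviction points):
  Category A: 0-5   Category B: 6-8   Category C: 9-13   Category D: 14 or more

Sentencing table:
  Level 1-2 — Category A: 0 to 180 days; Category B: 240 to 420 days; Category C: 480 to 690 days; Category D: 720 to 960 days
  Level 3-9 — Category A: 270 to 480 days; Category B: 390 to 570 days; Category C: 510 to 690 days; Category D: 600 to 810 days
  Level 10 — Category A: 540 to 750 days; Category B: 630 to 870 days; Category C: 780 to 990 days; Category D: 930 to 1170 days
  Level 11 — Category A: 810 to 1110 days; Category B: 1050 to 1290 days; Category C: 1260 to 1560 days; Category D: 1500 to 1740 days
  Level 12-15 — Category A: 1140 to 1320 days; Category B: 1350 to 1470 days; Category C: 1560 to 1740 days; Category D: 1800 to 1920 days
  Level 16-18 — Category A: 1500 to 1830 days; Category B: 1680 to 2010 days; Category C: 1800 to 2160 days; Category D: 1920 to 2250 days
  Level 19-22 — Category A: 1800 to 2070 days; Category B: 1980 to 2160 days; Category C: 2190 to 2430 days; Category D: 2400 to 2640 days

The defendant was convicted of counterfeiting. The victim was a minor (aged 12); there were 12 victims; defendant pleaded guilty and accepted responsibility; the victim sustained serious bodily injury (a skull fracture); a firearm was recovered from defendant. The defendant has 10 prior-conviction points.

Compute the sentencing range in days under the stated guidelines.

2190-2430 days

Base offense level for counterfeiting: 9.
A1 applies: 9 − 2 = 7.
A2 applies (level before this adjustment is 7 < 12, so +1): 7 + 1 = 8.
A4 does not apply.
A5 applies: 8 + 2 = 10.
A6 applies: 10 + 2 = 12.
A7 applies (level before this adjustment is 12 ≥ 10, so +7): 12 + 7 = 19.
A8 does not apply.
Final offense level: 19.
Criminal history: 10 prior points → Category C (9-13).
Level 19 falls in the 19-22 band.
Grid: Level 19-22 × Category C = 2190-2430 days.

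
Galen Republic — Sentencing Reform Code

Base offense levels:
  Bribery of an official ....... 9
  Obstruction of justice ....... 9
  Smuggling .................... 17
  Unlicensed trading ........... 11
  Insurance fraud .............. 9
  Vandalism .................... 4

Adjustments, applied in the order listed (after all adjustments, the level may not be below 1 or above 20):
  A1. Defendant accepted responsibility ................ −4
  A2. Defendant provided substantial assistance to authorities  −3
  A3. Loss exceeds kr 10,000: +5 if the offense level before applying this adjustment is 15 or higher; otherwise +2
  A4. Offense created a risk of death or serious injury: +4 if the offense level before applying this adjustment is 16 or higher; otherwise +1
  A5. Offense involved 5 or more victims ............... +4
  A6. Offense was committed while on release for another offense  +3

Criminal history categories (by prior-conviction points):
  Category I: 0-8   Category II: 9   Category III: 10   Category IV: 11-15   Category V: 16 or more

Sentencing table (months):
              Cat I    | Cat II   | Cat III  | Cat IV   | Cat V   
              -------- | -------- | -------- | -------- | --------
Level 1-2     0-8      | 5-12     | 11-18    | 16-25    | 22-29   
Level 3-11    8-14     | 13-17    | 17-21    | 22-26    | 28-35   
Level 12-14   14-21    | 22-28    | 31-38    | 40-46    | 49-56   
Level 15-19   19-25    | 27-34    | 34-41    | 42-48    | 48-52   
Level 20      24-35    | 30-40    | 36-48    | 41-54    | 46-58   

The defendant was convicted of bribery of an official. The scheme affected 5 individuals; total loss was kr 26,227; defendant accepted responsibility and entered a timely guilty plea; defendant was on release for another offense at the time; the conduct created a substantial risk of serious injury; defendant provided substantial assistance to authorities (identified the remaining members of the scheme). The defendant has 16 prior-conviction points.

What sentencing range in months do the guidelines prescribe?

Base offense level for bribery of an official: 9.
A1 applies: 9 − 4 = 5.
A2 applies: 5 − 3 = 2.
A3 applies (level before this adjustment is 2 < 15, so +2): 2 + 2 = 4.
A4 applies (level before this adjustment is 4 < 16, so +1): 4 + 1 = 5.
A5 applies: 5 + 4 = 9.
A6 applies: 9 + 3 = 12.
Final offense level: 12.
Criminal history: 16 prior points → Category V (16+).
Level 12 falls in the 12-14 band.
Grid: Level 12-14 × Category V = 49-56 months.

49-56 months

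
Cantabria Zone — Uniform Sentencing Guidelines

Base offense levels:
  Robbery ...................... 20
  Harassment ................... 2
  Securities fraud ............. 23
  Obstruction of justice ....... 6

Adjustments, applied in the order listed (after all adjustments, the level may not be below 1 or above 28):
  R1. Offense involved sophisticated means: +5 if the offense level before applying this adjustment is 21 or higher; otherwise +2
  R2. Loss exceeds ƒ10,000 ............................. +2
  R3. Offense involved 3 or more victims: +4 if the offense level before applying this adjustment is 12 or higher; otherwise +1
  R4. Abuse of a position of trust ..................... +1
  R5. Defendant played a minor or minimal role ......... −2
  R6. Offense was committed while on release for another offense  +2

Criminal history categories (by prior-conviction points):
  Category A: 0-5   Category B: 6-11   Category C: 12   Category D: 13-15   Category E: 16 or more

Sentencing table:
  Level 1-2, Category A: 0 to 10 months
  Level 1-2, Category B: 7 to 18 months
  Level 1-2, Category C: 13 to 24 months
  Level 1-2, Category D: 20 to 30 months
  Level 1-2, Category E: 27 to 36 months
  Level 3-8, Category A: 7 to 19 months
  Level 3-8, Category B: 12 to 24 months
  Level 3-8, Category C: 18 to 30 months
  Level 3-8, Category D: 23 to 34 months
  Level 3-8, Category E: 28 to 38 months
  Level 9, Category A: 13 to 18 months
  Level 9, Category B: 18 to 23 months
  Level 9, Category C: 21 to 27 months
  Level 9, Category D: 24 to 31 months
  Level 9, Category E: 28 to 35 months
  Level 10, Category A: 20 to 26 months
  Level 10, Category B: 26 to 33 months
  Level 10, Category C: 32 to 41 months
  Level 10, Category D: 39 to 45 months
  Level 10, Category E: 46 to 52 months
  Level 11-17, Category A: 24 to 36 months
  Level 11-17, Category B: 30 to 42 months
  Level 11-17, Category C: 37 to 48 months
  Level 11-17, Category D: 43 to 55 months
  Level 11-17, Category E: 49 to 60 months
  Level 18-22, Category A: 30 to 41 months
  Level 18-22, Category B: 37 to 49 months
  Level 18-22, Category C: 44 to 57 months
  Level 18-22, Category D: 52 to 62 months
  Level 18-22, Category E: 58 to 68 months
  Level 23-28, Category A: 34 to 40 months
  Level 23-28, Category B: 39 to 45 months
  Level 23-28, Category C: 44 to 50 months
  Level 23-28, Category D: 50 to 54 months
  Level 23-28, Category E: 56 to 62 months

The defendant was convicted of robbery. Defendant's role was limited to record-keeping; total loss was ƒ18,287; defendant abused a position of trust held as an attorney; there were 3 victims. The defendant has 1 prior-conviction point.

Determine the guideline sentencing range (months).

Base offense level for robbery: 20.
R2 applies: 20 + 2 = 22.
R3 applies (level before this adjustment is 22 ≥ 12, so +4): 22 + 4 = 26.
R4 applies: 26 + 1 = 27.
R5 applies: 27 − 2 = 25.
Final offense level: 25.
Criminal history: 1 prior point → Category A (0-5).
Level 25 falls in the 23-28 band.
Grid: Level 23-28 × Category A = 34-40 months.

34-40 months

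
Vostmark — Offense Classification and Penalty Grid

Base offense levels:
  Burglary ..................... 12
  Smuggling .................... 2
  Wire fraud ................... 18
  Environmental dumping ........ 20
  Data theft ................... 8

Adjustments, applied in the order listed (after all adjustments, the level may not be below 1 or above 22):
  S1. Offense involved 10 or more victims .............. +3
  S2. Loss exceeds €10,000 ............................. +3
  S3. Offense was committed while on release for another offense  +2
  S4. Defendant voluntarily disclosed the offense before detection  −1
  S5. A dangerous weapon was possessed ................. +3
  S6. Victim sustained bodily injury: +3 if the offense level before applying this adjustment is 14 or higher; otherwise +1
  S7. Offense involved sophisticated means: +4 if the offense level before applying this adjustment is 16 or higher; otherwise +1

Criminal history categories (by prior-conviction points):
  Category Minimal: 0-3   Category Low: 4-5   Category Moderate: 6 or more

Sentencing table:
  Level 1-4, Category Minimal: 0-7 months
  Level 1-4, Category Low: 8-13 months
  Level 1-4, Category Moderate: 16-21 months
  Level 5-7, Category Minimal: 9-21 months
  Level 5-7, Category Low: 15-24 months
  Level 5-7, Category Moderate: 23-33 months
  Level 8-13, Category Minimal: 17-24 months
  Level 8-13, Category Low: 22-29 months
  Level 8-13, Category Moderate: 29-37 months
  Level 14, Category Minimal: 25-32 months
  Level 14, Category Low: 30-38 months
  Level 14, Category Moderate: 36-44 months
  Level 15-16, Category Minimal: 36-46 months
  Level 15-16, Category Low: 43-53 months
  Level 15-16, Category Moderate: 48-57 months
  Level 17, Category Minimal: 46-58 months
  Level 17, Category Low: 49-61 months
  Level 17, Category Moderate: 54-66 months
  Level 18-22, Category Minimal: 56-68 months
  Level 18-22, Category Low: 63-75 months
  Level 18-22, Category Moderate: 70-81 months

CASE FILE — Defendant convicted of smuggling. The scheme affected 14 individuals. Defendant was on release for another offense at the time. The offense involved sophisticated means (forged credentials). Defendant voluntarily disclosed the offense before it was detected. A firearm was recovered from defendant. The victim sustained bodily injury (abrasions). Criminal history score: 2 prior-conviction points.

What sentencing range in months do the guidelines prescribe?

Base offense level for smuggling: 2.
S1 applies: 2 + 3 = 5.
S2 does not apply.
S3 applies: 5 + 2 = 7.
S4 applies: 7 − 1 = 6.
S5 applies: 6 + 3 = 9.
S6 applies (level before this adjustment is 9 < 14, so +1): 9 + 1 = 10.
S7 applies (level before this adjustment is 10 < 16, so +1): 10 + 1 = 11.
Final offense level: 11.
Criminal history: 2 prior points → Category Minimal (0-3).
Level 11 falls in the 8-13 band.
Grid: Level 8-13 × Category Minimal = 17-24 months.

17-24 months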